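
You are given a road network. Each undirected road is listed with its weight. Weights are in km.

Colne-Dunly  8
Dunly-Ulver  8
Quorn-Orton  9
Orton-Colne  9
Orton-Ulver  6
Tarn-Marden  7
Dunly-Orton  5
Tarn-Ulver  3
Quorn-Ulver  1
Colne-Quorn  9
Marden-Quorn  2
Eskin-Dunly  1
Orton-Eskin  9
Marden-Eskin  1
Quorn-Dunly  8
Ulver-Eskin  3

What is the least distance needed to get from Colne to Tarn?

Enumerating some paths:
Colne → Dunly → Eskin → Marden → Quorn → Ulver → Tarn: 8+1+1+2+1+3 = 16
Colne → Quorn → Ulver → Tarn: 9+1+3 = 13
Colne → Dunly → Eskin → Ulver → Tarn: 8+1+3+3 = 15
The minimum is 13 km via Colne → Quorn → Ulver → Tarn.

13 km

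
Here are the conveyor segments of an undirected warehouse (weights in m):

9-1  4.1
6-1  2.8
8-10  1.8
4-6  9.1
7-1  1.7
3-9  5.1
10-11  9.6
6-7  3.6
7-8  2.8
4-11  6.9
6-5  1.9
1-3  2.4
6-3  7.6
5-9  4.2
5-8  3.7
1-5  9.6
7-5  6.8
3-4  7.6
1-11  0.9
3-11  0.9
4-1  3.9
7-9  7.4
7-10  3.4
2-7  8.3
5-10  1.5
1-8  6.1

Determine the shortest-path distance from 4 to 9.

8 m

Running Dijkstra from 4:
4: 0
1: 3.9  (via 4)
11: 4.8  (via 1)
7: 5.6  (via 1)
3: 5.7  (via 11)
6: 6.7  (via 1)
9: 8  (via 1)
Shortest route: 4–1–9 = 8 m.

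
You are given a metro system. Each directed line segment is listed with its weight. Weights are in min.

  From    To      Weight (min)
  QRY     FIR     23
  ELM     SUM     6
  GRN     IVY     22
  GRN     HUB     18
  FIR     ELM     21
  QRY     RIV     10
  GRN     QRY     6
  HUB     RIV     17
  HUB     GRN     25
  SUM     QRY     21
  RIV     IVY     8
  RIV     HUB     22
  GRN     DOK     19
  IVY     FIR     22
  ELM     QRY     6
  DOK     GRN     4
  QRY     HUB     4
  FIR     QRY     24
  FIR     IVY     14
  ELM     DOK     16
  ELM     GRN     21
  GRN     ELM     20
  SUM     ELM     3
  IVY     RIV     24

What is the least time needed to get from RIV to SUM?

57 min

Shortest distances from RIV:
RIV: 0
IVY: 8  (via RIV)
HUB: 22  (via RIV)
FIR: 30  (via IVY)
GRN: 47  (via HUB)
ELM: 51  (via FIR)
QRY: 53  (via GRN)
SUM: 57  (via ELM)
Shortest route: RIV → IVY → FIR → ELM → SUM = 57 min.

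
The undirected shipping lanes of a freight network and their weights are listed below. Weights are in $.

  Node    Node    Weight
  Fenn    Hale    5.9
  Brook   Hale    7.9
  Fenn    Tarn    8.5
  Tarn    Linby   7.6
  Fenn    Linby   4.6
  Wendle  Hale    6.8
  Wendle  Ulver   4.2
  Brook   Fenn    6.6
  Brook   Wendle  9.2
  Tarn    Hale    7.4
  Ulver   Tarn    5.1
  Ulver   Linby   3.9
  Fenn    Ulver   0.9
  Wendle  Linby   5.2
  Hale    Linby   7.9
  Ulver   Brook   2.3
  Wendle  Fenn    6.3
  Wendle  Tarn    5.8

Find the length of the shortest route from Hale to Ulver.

Shortest distances from Hale:
Hale: 0
Fenn: 5.9  (via Hale)
Ulver: 6.8  (via Fenn)
Shortest route: Hale–Fenn–Ulver = $6.8.

$6.8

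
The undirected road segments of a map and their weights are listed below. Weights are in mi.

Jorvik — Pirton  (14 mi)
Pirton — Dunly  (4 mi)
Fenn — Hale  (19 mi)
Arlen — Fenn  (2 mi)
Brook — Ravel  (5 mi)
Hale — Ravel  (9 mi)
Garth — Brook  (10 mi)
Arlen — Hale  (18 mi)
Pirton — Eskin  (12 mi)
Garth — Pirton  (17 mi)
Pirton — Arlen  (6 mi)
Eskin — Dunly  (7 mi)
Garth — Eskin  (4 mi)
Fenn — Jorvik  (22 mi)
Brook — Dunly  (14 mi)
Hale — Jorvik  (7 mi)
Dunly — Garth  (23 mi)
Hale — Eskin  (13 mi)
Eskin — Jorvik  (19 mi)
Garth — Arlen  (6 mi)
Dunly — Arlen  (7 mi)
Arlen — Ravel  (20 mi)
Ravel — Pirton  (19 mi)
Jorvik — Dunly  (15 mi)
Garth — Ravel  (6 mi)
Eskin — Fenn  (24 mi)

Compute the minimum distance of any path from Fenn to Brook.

18 mi

Running Dijkstra from Fenn:
Fenn: 0
Arlen: 2  (via Fenn)
Pirton: 8  (via Arlen)
Garth: 8  (via Arlen)
Dunly: 9  (via Arlen)
Eskin: 12  (via Garth)
Ravel: 14  (via Garth)
Brook: 18  (via Garth)
Shortest route: Fenn–Arlen–Garth–Brook = 18 mi.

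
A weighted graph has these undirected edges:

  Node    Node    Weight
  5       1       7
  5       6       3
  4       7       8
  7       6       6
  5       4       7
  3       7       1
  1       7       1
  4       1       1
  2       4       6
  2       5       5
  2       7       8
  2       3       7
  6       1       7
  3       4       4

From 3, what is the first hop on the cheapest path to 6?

7

Compare a few routes:
3–7–6: 1+6 = 7
3–7–1–6: 1+1+7 = 9
3–7–1–5–6: 1+1+7+3 = 12
The minimum is 7 via 3–7–6.
So from 3 the first move is to 7.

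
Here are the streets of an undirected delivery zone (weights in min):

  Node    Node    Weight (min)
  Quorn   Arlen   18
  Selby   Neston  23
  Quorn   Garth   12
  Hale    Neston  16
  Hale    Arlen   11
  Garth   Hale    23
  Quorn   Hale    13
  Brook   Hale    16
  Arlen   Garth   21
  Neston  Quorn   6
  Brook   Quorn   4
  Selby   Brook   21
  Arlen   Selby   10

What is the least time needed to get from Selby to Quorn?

Running Dijkstra from Selby:
Selby: 0
Arlen: 10  (via Selby)
Hale: 21  (via Arlen)
Brook: 21  (via Selby)
Neston: 23  (via Selby)
Quorn: 25  (via Brook)
Shortest route: Selby → Brook → Quorn = 25 min.

25 min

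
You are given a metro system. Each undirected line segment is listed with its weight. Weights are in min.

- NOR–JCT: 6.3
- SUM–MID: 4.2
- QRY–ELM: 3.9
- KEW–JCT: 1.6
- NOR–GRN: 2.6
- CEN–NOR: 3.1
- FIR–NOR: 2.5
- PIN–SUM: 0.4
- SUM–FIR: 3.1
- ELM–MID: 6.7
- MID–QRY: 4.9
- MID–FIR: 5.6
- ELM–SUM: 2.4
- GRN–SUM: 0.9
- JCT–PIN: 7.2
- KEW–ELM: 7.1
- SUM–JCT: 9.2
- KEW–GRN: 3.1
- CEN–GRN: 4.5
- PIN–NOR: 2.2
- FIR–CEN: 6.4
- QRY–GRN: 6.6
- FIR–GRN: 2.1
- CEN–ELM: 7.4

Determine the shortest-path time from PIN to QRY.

6.7 min

Enumerating some paths:
PIN - SUM - ELM - QRY: 0.4+2.4+3.9 = 6.7
PIN - SUM - GRN - QRY: 0.4+0.9+6.6 = 7.9
The minimum is 6.7 min via PIN - SUM - ELM - QRY.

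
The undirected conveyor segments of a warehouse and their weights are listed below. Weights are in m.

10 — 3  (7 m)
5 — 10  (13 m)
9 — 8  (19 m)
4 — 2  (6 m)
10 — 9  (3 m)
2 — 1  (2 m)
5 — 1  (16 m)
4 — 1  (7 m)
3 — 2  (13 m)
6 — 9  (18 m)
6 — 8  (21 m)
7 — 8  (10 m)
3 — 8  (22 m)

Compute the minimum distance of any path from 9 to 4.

29 m

Settle nodes by increasing distance from 9:
9: 0
10: 3  (via 9)
3: 10  (via 10)
5: 16  (via 10)
6: 18  (via 9)
8: 19  (via 9)
2: 23  (via 3)
1: 25  (via 2)
4: 29  (via 2)
Shortest route: 9–10–3–2–4 = 29 m.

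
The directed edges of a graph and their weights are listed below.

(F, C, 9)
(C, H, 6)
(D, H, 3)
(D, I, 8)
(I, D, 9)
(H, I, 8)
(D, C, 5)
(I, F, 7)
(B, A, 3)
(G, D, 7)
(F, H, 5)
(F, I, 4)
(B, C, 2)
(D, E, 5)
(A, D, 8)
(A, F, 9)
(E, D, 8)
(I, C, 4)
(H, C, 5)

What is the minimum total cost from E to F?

23

Enumerating some paths:
E → D → C → H → I → F: 8+5+6+8+7 = 34
E → D → I → F: 8+8+7 = 23
E → D → H → I → F: 8+3+8+7 = 26
The minimum is 23 via E → D → I → F.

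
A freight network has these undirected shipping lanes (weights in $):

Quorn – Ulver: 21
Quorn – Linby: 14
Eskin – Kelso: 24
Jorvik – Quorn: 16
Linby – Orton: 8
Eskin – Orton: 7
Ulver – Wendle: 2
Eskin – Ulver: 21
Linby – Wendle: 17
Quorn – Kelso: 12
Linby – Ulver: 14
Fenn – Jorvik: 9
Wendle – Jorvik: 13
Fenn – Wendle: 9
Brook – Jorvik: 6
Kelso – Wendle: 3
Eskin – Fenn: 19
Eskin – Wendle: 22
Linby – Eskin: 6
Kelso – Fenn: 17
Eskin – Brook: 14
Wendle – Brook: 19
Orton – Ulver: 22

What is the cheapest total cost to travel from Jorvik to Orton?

$27

Candidate routes:
Jorvik–Brook–Eskin–Orton: 6+14+7 = 27
Jorvik–Brook–Eskin–Linby–Orton: 6+14+6+8 = 34
Cheapest is Jorvik–Brook–Eskin–Orton at $27.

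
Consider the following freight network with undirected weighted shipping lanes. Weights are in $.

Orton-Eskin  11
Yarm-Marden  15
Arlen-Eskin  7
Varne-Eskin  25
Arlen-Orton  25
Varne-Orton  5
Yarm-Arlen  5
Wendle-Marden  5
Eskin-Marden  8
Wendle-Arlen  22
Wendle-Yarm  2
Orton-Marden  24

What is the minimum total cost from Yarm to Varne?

$28

Enumerating some paths:
Yarm - Arlen - Orton - Varne: 5+25+5 = 35
Yarm - Arlen - Eskin - Orton - Varne: 5+7+11+5 = 28
Yarm - Wendle - Marden - Eskin - Orton - Varne: 2+5+8+11+5 = 31
Cheapest is Yarm - Arlen - Eskin - Orton - Varne at $28.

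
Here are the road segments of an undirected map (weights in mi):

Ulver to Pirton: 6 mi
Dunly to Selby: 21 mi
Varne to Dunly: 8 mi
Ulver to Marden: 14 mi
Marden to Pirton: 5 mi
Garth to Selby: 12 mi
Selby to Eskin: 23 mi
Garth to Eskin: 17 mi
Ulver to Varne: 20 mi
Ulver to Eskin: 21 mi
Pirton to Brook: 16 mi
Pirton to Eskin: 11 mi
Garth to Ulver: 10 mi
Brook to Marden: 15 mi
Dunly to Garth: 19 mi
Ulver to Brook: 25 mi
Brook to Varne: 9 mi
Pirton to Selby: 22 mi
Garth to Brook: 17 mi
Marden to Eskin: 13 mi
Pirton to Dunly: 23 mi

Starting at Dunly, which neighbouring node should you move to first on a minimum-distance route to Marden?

Compare a few routes:
Dunly → Varne → Brook → Marden: 8+9+15 = 32
Dunly → Varne → Brook → Pirton → Marden: 8+9+16+5 = 38
Dunly → Pirton → Marden: 23+5 = 28
The minimum is 28 mi via Dunly → Pirton → Marden.
So from Dunly the first move is to Pirton.

Pirton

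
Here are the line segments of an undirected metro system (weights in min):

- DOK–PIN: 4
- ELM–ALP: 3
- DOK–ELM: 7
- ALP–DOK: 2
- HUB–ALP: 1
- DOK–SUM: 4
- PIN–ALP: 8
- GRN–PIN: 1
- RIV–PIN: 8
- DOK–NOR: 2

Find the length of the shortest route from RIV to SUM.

Shortest distances from RIV:
RIV: 0
PIN: 8  (via RIV)
GRN: 9  (via PIN)
DOK: 12  (via PIN)
NOR: 14  (via DOK)
ALP: 14  (via DOK)
HUB: 15  (via ALP)
SUM: 16  (via DOK)
Shortest route: RIV → PIN → DOK → SUM = 16 min.

16 min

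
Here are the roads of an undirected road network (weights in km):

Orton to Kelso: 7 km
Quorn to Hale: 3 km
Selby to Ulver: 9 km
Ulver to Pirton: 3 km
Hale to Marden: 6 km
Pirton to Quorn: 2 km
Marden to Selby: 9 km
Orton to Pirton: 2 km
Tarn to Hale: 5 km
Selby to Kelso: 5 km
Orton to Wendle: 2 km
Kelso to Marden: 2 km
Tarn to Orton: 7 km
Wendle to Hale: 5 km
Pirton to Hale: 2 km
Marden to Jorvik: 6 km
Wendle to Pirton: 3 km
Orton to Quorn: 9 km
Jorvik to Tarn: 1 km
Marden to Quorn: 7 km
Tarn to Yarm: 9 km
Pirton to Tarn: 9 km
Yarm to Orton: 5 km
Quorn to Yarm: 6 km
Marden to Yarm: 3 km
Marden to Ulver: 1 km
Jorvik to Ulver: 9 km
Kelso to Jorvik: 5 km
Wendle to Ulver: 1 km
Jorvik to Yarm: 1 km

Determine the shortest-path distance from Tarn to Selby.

Settle nodes by increasing distance from Tarn:
Tarn: 0
Jorvik: 1  (via Tarn)
Yarm: 2  (via Jorvik)
Marden: 5  (via Yarm)
Hale: 5  (via Tarn)
Kelso: 6  (via Jorvik)
Ulver: 6  (via Marden)
Pirton: 7  (via Hale)
Orton: 7  (via Tarn)
Wendle: 7  (via Ulver)
Quorn: 8  (via Yarm)
Selby: 11  (via Kelso)
Shortest route: Tarn → Jorvik → Kelso → Selby = 11 km.

11 km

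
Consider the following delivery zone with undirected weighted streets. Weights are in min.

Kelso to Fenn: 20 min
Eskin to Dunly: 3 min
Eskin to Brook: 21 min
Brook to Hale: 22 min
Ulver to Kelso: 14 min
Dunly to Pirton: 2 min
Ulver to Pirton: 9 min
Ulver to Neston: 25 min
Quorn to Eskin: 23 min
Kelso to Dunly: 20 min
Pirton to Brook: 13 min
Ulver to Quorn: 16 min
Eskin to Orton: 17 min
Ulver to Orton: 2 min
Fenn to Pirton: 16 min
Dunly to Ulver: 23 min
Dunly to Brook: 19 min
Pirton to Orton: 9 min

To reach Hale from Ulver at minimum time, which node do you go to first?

Pirton

Candidate routes:
Ulver → Orton → Pirton → Brook → Hale: 2+9+13+22 = 46
Ulver → Pirton → Brook → Hale: 9+13+22 = 44
Cheapest is Ulver → Pirton → Brook → Hale at 44 min.
So from Ulver the first move is to Pirton.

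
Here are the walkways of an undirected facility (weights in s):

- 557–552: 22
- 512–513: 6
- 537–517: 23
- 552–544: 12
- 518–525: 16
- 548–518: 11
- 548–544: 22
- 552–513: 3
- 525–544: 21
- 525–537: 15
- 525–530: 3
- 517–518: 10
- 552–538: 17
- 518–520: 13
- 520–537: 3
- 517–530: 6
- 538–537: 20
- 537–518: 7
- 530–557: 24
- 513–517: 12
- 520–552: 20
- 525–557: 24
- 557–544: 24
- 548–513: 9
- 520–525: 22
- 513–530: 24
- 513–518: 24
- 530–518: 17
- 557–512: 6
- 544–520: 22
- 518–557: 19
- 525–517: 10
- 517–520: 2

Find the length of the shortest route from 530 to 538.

31 s

Shortest distances from 530:
530: 0
525: 3  (via 530)
517: 6  (via 530)
520: 8  (via 517)
537: 11  (via 520)
518: 16  (via 517)
513: 18  (via 517)
552: 21  (via 513)
557: 24  (via 530)
512: 24  (via 513)
544: 24  (via 525)
548: 27  (via 518)
538: 31  (via 537)
Shortest route: 530–517–520–537–538 = 31 s.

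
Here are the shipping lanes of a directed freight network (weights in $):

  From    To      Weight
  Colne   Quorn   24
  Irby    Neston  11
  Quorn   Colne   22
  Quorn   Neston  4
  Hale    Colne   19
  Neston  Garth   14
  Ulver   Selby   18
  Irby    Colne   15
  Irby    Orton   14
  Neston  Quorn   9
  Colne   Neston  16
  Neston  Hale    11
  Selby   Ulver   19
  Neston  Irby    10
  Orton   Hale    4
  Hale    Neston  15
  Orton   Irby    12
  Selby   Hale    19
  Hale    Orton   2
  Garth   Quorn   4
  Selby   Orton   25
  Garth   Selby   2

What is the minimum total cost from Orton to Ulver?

$54

Running Dijkstra from Orton:
Orton: 0
Hale: 4  (via Orton)
Irby: 12  (via Orton)
Neston: 19  (via Hale)
Colne: 23  (via Hale)
Quorn: 28  (via Neston)
Garth: 33  (via Neston)
Selby: 35  (via Garth)
Ulver: 54  (via Selby)
Shortest route: Orton–Hale–Neston–Garth–Selby–Ulver = $54.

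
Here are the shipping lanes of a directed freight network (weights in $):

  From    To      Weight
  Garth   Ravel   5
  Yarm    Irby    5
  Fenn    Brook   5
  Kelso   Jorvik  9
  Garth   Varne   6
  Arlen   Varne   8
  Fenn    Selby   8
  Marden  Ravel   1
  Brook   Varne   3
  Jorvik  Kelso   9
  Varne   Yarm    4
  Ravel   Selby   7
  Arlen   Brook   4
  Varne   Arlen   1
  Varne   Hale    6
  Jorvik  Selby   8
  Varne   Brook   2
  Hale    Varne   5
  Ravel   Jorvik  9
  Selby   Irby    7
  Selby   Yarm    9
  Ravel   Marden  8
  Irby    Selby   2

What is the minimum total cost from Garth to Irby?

Compare a few routes:
Garth–Varne–Yarm–Irby: 6+4+5 = 15
Garth–Ravel–Selby–Irby: 5+7+7 = 19
The minimum is $15 via Garth–Varne–Yarm–Irby.

$15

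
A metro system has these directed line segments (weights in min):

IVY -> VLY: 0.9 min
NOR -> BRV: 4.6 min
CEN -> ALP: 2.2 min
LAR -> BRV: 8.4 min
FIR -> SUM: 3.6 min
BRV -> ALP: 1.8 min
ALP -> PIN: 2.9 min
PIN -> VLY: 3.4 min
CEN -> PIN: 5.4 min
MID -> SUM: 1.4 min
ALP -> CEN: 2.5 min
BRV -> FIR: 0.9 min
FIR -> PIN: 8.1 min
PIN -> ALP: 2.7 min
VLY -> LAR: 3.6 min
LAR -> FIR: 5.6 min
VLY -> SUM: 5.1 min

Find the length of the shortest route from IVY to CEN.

17.2 min

Settle nodes by increasing distance from IVY:
IVY: 0
VLY: 0.9  (via IVY)
LAR: 4.5  (via VLY)
SUM: 6  (via VLY)
FIR: 10.1  (via LAR)
BRV: 12.9  (via LAR)
ALP: 14.7  (via BRV)
CEN: 17.2  (via ALP)
Shortest route: IVY–VLY–LAR–BRV–ALP–CEN = 17.2 min.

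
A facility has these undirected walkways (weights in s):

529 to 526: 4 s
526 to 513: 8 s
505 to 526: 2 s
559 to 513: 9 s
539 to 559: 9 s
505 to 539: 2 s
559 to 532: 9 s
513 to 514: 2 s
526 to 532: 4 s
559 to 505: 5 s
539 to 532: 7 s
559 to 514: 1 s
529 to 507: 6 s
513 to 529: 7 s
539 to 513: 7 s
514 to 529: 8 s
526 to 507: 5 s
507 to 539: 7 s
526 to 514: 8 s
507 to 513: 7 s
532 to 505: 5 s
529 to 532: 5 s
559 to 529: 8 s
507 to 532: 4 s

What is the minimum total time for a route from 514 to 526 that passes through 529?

Best 514 to 529: 514–529 costing 8
Shortest 529→526: 529–526 = 4
Total via 529: 8 + 4 = 12 s.

12 s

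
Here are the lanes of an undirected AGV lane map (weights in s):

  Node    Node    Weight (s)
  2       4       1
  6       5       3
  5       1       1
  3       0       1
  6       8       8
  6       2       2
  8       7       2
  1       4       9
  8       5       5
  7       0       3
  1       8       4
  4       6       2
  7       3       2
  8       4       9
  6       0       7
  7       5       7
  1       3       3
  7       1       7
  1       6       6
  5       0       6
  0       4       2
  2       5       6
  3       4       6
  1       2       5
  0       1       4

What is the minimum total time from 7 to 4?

5 s

Enumerating some paths:
7–0–4: 3+2 = 5
7–3–4: 2+6 = 8
Cheapest is 7–0–4 at 5 s.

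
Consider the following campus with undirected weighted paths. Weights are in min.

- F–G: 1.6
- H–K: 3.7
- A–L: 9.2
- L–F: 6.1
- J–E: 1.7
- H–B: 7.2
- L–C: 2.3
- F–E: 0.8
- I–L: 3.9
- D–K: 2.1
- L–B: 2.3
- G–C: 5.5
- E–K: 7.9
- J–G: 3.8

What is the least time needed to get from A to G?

16.9 min

Compare a few routes:
A–L–B–H–K–E–F–G: 9.2+2.3+7.2+3.7+7.9+0.8+1.6 = 32.7
A–L–F–G: 9.2+6.1+1.6 = 16.9
A–L–C–G: 9.2+2.3+5.5 = 17
A–L–F–E–J–G: 9.2+6.1+0.8+1.7+3.8 = 21.6
The minimum is 16.9 min via A–L–F–G.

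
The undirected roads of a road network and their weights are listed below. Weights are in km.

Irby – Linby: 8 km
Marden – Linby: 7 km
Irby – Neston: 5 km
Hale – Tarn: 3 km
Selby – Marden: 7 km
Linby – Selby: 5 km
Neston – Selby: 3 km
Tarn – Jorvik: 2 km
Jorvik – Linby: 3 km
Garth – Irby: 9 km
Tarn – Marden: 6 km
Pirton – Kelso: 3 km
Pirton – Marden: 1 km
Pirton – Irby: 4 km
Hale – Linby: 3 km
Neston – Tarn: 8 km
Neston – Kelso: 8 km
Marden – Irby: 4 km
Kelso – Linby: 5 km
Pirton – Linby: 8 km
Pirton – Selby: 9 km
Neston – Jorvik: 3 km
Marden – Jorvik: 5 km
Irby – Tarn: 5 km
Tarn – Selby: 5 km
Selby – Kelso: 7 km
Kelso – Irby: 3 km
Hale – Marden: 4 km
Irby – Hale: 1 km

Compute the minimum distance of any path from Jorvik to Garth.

Compare a few routes:
Jorvik–Linby–Hale–Irby–Garth: 3+3+1+9 = 16
Jorvik–Tarn–Hale–Irby–Garth: 2+3+1+9 = 15
Jorvik–Tarn–Irby–Garth: 2+5+9 = 16
Cheapest is Jorvik–Tarn–Hale–Irby–Garth at 15 km.

15 km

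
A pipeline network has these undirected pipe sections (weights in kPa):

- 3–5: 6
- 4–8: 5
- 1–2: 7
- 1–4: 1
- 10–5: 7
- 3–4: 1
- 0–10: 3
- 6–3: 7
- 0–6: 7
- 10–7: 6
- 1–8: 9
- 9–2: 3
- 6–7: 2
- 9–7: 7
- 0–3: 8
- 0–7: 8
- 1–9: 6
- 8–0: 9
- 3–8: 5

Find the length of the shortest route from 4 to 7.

10 kPa

Enumerating some paths:
4–1–2–9–7: 1+7+3+7 = 18
4–3–6–7: 1+7+2 = 10
4–1–9–7: 1+6+7 = 14
4–3–0–7: 1+8+8 = 17
The minimum is 10 kPa via 4–3–6–7.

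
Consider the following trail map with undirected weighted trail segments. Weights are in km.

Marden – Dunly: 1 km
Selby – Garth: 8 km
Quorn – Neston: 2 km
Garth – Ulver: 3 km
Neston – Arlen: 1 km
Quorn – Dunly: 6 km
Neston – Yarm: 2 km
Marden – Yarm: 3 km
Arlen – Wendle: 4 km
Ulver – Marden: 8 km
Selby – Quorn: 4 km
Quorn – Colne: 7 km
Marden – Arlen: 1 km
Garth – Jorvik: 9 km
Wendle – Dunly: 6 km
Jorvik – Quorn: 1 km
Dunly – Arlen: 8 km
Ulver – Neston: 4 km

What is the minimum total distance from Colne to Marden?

11 km

Shortest distances from Colne:
Colne: 0
Quorn: 7  (via Colne)
Jorvik: 8  (via Quorn)
Neston: 9  (via Quorn)
Arlen: 10  (via Neston)
Selby: 11  (via Quorn)
Yarm: 11  (via Neston)
Marden: 11  (via Arlen)
Shortest route: Colne → Quorn → Neston → Arlen → Marden = 11 km.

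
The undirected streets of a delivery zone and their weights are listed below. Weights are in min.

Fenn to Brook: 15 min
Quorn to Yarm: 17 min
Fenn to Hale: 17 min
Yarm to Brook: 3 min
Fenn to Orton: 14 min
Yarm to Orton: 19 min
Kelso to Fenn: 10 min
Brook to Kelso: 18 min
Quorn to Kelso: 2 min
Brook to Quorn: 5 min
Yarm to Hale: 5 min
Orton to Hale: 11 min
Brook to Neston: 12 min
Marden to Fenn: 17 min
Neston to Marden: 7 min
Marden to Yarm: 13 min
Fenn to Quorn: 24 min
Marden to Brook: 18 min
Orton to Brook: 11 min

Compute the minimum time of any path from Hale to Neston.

20 min

Running Dijkstra from Hale:
Hale: 0
Yarm: 5  (via Hale)
Brook: 8  (via Yarm)
Orton: 11  (via Hale)
Quorn: 13  (via Brook)
Kelso: 15  (via Quorn)
Fenn: 17  (via Hale)
Marden: 18  (via Yarm)
Neston: 20  (via Brook)
Shortest route: Hale → Yarm → Brook → Neston = 20 min.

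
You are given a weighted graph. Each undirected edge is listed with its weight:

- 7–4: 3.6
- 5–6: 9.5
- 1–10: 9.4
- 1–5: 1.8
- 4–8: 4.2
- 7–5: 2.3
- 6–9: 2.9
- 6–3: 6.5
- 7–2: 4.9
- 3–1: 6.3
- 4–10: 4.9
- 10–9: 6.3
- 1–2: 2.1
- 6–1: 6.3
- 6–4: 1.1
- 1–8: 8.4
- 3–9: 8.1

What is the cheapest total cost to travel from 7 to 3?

10.4

Enumerating some paths:
7–4–6–3: 3.6+1.1+6.5 = 11.2
7–4–6–9–3: 3.6+1.1+2.9+8.1 = 15.7
7–2–1–3: 4.9+2.1+6.3 = 13.3
7–5–1–3: 2.3+1.8+6.3 = 10.4
Cheapest is 7–5–1–3 at 10.4.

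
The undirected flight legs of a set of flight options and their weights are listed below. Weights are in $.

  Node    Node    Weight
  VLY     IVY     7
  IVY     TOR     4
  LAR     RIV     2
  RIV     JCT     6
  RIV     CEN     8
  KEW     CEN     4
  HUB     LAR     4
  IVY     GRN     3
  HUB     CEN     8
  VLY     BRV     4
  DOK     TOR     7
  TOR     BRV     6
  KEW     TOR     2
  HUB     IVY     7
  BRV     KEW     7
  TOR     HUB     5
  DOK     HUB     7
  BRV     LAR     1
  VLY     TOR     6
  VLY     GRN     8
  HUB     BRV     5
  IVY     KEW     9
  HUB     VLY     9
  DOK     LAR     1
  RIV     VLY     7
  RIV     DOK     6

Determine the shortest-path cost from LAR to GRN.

Compare a few routes:
LAR - HUB - IVY - GRN: 4+7+3 = 14
LAR - BRV - VLY - GRN: 1+4+8 = 13
LAR - BRV - TOR - IVY - GRN: 1+6+4+3 = 14
The minimum is $13 via LAR - BRV - VLY - GRN.

$13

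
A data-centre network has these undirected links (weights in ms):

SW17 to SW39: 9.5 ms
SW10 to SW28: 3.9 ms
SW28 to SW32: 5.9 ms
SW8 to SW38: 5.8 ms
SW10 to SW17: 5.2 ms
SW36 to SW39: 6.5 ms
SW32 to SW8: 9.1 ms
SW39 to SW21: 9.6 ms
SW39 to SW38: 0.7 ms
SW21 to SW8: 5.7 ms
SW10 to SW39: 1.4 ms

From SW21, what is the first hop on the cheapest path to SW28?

SW39

Enumerating some paths:
SW21–SW8–SW38–SW39–SW10–SW28: 5.7+5.8+0.7+1.4+3.9 = 17.5
SW21–SW8–SW32–SW28: 5.7+9.1+5.9 = 20.7
SW21–SW39–SW10–SW28: 9.6+1.4+3.9 = 14.9
The minimum is 14.9 ms via SW21–SW39–SW10–SW28.
So from SW21 the first move is to SW39.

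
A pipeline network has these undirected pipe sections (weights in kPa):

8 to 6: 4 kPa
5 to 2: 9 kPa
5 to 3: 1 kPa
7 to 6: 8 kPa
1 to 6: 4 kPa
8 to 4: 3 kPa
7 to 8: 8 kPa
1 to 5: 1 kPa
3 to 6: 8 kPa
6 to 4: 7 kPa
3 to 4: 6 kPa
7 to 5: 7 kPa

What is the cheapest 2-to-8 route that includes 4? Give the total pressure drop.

19 kPa

Shortest 2→4: 2 → 5 → 3 → 4 = 16
Best 4 to 8: 4 → 8 costing 3
Total via 4: 16 + 3 = 19 kPa.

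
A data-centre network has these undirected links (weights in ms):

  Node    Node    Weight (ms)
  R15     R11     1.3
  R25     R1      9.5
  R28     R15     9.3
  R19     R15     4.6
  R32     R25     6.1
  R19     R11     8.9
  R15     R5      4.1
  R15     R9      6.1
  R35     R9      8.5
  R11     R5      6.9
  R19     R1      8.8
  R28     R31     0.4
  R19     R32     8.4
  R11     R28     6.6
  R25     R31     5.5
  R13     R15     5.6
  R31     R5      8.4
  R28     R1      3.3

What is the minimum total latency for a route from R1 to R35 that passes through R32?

Shortest R1→R32: R1 → R28 → R31 → R25 → R32 = 15.3
Best R32 to R35: R32 → R19 → R15 → R9 → R35 costing 27.6
Total via R32: 15.3 + 27.6 = 42.9 ms.

42.9 ms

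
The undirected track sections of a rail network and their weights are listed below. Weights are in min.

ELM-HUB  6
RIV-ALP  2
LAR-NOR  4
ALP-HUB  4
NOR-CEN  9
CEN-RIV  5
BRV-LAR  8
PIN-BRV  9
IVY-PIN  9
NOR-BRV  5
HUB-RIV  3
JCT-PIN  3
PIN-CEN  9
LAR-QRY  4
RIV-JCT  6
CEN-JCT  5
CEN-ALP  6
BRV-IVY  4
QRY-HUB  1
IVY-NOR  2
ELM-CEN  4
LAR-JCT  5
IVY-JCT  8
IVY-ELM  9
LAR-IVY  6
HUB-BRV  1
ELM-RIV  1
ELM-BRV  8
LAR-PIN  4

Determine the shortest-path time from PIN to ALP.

11 min

Running Dijkstra from PIN:
PIN: 0
JCT: 3  (via PIN)
LAR: 4  (via PIN)
NOR: 8  (via LAR)
QRY: 8  (via LAR)
CEN: 8  (via JCT)
HUB: 9  (via QRY)
IVY: 9  (via PIN)
RIV: 9  (via JCT)
BRV: 9  (via PIN)
ELM: 10  (via RIV)
ALP: 11  (via RIV)
Shortest route: PIN–JCT–RIV–ALP = 11 min.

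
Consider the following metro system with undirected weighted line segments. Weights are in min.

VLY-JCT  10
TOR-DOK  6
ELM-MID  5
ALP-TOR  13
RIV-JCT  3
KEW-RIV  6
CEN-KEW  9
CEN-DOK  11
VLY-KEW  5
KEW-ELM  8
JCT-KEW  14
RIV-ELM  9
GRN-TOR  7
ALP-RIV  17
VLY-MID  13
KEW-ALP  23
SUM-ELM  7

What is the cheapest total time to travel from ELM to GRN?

Candidate routes:
ELM–RIV–KEW–CEN–DOK–TOR–GRN: 9+6+9+11+6+7 = 48
ELM–RIV–ALP–TOR–GRN: 9+17+13+7 = 46
ELM–KEW–CEN–DOK–TOR–GRN: 8+9+11+6+7 = 41
The minimum is 41 min via ELM–KEW–CEN–DOK–TOR–GRN.

41 min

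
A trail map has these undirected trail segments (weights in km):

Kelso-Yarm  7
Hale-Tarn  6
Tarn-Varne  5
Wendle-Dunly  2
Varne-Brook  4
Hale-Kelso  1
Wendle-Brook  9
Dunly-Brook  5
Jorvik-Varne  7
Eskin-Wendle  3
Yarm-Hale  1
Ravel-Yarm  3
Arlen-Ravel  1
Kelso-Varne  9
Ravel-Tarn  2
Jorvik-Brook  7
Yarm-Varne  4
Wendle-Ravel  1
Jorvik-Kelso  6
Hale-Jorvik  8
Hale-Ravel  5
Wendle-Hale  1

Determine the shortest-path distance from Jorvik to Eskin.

11 km

Running Dijkstra from Jorvik:
Jorvik: 0
Kelso: 6  (via Jorvik)
Varne: 7  (via Jorvik)
Hale: 7  (via Kelso)
Brook: 7  (via Jorvik)
Wendle: 8  (via Hale)
Yarm: 8  (via Hale)
Ravel: 9  (via Wendle)
Dunly: 10  (via Wendle)
Arlen: 10  (via Ravel)
Eskin: 11  (via Wendle)
Shortest route: Jorvik → Kelso → Hale → Wendle → Eskin = 11 km.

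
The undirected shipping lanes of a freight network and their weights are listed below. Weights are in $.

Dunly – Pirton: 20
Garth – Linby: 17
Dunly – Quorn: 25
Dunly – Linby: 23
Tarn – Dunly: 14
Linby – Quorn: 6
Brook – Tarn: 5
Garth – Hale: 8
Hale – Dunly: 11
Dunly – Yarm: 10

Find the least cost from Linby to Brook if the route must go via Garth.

Best Linby to Garth: Linby–Garth costing 17
Best Garth to Brook: Garth–Hale–Dunly–Tarn–Brook costing 38
Total via Garth: 17 + 38 = $55.

$55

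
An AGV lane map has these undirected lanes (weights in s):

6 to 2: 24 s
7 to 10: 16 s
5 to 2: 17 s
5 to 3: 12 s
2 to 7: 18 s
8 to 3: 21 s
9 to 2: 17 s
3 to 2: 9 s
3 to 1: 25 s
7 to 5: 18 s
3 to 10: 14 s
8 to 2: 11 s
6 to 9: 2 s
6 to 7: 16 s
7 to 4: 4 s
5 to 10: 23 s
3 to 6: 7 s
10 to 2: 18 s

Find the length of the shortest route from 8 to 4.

Settle nodes by increasing distance from 8:
8: 0
2: 11  (via 8)
3: 20  (via 2)
6: 27  (via 3)
5: 28  (via 2)
9: 28  (via 2)
7: 29  (via 2)
10: 29  (via 2)
4: 33  (via 7)
Shortest route: 8 → 2 → 7 → 4 = 33 s.

33 s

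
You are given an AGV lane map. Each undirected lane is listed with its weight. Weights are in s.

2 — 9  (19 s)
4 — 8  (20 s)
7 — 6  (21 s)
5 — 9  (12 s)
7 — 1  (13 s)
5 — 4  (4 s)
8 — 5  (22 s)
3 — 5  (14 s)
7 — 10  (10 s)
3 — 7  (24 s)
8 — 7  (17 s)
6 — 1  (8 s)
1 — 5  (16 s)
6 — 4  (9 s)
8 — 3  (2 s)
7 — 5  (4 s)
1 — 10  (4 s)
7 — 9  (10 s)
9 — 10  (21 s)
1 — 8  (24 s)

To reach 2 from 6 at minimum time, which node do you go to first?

4

Compare a few routes:
6–4–5–7–9–2: 9+4+4+10+19 = 46
6–7–9–2: 21+10+19 = 50
6–4–5–9–2: 9+4+12+19 = 44
The minimum is 44 s via 6–4–5–9–2.
So from 6 the first move is to 4.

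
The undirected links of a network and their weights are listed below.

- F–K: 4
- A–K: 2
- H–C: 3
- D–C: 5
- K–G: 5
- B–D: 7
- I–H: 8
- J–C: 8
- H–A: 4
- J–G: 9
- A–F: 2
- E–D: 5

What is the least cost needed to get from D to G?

19

Compare a few routes:
D - C - J - G: 5+8+9 = 22
D - C - H - A - K - G: 5+3+4+2+5 = 19
The minimum is 19 via D - C - H - A - K - G.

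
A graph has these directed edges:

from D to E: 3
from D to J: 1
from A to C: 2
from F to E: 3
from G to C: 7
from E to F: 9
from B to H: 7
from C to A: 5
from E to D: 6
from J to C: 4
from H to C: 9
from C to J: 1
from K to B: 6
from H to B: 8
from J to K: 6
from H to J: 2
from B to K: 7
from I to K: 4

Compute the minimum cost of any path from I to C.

Enumerating some paths:
I - K - B - H - J - C: 4+6+7+2+4 = 23
I - K - B - H - C: 4+6+7+9 = 26
Cheapest is I - K - B - H - J - C at 23.

23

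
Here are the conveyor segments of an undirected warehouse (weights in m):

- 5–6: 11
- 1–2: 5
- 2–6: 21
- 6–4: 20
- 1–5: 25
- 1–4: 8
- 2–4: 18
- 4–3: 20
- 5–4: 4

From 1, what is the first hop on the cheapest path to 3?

Candidate routes:
1–4–3: 8+20 = 28
1–5–4–3: 25+4+20 = 49
1–2–4–3: 5+18+20 = 43
Cheapest is 1–4–3 at 28 m.
So from 1 the first move is to 4.

4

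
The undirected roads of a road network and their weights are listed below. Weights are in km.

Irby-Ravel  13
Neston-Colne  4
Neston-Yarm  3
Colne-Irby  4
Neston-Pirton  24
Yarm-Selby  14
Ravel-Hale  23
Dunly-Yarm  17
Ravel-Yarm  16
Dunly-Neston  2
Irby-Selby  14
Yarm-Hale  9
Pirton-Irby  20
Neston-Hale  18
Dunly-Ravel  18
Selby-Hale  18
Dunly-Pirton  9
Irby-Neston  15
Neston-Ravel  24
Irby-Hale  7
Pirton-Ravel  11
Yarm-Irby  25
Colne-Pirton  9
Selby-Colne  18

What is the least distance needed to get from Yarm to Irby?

Running Dijkstra from Yarm:
Yarm: 0
Neston: 3  (via Yarm)
Dunly: 5  (via Neston)
Colne: 7  (via Neston)
Hale: 9  (via Yarm)
Irby: 11  (via Colne)
Shortest route: Yarm–Neston–Colne–Irby = 11 km.

11 km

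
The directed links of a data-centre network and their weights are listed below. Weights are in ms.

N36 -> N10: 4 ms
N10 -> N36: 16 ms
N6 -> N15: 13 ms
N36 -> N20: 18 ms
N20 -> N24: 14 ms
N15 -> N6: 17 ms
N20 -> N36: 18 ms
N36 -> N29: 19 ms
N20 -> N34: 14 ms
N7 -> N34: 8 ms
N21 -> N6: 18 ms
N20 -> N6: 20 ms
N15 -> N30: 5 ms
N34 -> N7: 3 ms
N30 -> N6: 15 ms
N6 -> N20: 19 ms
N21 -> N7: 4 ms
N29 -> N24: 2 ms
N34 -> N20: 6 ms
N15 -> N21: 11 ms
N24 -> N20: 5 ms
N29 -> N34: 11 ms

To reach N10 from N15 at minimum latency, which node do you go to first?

N21

Candidate routes:
N15 → N6 → N20 → N36 → N10: 17+19+18+4 = 58
N15 → N21 → N7 → N34 → N20 → N36 → N10: 11+4+8+6+18+4 = 51
The minimum is 51 ms via N15 → N21 → N7 → N34 → N20 → N36 → N10.
So from N15 the first move is to N21.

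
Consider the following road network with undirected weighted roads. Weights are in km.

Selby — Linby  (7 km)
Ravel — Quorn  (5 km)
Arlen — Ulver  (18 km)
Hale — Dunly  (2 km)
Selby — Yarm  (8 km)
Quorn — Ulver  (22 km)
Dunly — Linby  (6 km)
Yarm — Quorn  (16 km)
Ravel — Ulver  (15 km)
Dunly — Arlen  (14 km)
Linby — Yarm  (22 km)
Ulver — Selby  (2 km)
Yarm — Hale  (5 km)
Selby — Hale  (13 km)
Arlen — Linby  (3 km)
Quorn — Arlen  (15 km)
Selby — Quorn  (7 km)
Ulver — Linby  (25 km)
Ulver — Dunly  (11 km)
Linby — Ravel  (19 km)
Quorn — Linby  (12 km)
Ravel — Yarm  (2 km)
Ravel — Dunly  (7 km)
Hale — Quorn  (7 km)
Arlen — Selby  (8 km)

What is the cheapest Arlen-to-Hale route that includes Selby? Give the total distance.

Shortest Arlen→Selby: Arlen–Selby = 8
Shortest Selby→Hale: Selby–Hale = 13
Total via Selby: 8 + 13 = 21 km.

21 km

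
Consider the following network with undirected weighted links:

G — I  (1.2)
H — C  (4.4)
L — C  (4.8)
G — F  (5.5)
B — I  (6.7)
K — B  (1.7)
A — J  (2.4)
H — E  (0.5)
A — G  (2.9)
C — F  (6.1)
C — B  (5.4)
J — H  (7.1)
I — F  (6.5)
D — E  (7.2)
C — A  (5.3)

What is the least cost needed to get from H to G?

Enumerating some paths:
H–C–A–G: 4.4+5.3+2.9 = 12.6
H–C–B–I–G: 4.4+5.4+6.7+1.2 = 17.7
H–C–F–G: 4.4+6.1+5.5 = 16
H–J–A–G: 7.1+2.4+2.9 = 12.4
The minimum is 12.4 via H–J–A–G.

12.4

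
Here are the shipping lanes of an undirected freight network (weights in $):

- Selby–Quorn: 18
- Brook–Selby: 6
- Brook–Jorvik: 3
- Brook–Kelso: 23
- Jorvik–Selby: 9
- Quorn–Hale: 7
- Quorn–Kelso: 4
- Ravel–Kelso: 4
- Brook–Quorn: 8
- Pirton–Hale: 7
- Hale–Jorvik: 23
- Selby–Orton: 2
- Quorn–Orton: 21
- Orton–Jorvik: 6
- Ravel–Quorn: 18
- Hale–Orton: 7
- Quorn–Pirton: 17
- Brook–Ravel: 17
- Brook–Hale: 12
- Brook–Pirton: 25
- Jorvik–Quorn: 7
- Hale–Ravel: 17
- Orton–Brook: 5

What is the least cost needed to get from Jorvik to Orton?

$6

Shortest distances from Jorvik:
Jorvik: 0
Brook: 3  (via Jorvik)
Orton: 6  (via Jorvik)
Shortest route: Jorvik–Orton = $6.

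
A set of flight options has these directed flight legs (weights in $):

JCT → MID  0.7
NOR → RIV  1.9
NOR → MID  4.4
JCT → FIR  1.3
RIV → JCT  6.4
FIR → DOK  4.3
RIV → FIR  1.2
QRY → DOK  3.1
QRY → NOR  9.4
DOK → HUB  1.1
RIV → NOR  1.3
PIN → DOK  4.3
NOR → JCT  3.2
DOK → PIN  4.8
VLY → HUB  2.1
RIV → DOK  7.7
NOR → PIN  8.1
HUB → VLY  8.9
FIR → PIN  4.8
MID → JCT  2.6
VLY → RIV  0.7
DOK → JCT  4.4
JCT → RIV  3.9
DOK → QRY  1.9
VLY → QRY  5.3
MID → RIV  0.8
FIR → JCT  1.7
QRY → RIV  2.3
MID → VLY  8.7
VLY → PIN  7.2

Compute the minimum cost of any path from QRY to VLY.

$13.1

Candidate routes:
QRY → RIV → FIR → JCT → MID → VLY: 2.3+1.2+1.7+0.7+8.7 = 14.6
QRY → DOK → HUB → VLY: 3.1+1.1+8.9 = 13.1
The minimum is $13.1 via QRY → DOK → HUB → VLY.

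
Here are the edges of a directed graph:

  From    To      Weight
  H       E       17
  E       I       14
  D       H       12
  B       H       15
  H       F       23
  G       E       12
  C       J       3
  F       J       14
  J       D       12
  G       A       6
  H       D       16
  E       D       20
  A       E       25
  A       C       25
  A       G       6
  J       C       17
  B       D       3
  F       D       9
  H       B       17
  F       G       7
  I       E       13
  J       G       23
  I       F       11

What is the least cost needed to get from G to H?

Settle nodes by increasing distance from G:
G: 0
A: 6  (via G)
E: 12  (via G)
I: 26  (via E)
C: 31  (via A)
D: 32  (via E)
J: 34  (via C)
F: 37  (via I)
H: 44  (via D)
Shortest route: G → E → D → H = 44.

44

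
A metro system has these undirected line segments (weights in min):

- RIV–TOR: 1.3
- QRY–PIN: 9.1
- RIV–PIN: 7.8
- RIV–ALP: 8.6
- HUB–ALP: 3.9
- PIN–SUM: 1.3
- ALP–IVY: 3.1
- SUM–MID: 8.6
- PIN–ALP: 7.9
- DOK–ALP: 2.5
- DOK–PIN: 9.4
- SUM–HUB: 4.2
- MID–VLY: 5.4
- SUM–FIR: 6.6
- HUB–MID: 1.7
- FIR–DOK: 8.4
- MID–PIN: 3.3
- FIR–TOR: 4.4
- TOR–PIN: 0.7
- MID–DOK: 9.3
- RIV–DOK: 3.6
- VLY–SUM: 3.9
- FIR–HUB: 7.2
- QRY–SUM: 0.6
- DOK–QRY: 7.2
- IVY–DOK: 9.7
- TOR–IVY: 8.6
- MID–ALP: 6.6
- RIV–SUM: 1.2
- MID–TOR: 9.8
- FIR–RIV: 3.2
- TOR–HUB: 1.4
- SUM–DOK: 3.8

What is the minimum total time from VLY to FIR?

8.3 min

Shortest distances from VLY:
VLY: 0
SUM: 3.9  (via VLY)
QRY: 4.5  (via SUM)
RIV: 5.1  (via SUM)
PIN: 5.2  (via SUM)
MID: 5.4  (via VLY)
TOR: 5.9  (via PIN)
HUB: 7.1  (via MID)
DOK: 7.7  (via SUM)
FIR: 8.3  (via RIV)
Shortest route: VLY–SUM–RIV–FIR = 8.3 min.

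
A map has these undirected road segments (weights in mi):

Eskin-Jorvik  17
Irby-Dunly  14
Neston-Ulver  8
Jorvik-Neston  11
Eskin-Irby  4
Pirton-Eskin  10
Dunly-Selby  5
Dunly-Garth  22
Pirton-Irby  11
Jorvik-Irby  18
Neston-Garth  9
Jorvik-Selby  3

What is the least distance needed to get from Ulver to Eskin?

Settle nodes by increasing distance from Ulver:
Ulver: 0
Neston: 8  (via Ulver)
Garth: 17  (via Neston)
Jorvik: 19  (via Neston)
Selby: 22  (via Jorvik)
Dunly: 27  (via Selby)
Eskin: 36  (via Jorvik)
Shortest route: Ulver–Neston–Jorvik–Eskin = 36 mi.

36 mi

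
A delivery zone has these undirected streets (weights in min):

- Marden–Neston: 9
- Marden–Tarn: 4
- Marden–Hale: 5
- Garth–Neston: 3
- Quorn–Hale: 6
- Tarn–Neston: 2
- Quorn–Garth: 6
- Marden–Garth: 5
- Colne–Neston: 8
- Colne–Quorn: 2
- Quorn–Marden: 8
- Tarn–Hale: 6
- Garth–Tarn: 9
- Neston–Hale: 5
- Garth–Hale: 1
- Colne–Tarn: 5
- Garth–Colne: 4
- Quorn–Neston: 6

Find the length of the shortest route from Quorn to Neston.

6 min

Compare a few routes:
Quorn → Colne → Tarn → Neston: 2+5+2 = 9
Quorn → Neston: 6 = 6
The minimum is 6 min via Quorn → Neston.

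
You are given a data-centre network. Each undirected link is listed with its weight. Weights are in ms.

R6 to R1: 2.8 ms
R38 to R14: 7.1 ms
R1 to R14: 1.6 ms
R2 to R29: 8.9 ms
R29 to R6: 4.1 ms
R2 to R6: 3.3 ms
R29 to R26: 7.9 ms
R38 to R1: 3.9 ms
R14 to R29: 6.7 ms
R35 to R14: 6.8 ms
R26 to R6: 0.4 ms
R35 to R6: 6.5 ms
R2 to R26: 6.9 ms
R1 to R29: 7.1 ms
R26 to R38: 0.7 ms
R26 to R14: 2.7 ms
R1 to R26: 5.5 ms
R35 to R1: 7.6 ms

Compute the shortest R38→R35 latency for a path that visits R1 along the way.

11.5 ms

Best R38 to R1: R38–R1 costing 3.9
Shortest R1→R35: R1–R35 = 7.6
Total via R1: 3.9 + 7.6 = 11.5 ms.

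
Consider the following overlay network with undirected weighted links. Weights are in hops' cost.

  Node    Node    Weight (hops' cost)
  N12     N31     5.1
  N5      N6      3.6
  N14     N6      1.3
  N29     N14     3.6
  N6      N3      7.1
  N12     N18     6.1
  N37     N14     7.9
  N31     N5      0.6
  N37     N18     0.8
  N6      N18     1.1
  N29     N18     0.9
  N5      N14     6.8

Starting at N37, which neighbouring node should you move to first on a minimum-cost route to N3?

N18

Candidate routes:
N37 - N18 - N6 - N3: 0.8+1.1+7.1 = 9
N37 - N18 - N29 - N14 - N6 - N3: 0.8+0.9+3.6+1.3+7.1 = 13.7
The minimum is 9 hops' cost via N37 - N18 - N6 - N3.
So from N37 the first move is to N18.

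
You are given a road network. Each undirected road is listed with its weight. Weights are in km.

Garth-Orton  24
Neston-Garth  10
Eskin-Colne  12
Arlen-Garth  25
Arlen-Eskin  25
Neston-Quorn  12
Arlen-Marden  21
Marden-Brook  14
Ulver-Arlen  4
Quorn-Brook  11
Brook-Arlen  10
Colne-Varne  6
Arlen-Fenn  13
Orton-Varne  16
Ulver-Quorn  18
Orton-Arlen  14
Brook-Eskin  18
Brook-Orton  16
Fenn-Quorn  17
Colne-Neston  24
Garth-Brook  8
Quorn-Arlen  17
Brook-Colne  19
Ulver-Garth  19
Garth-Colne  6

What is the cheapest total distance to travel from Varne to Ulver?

Shortest distances from Varne:
Varne: 0
Colne: 6  (via Varne)
Garth: 12  (via Colne)
Orton: 16  (via Varne)
Eskin: 18  (via Colne)
Brook: 20  (via Garth)
Neston: 22  (via Garth)
Arlen: 30  (via Orton)
Quorn: 31  (via Brook)
Ulver: 31  (via Garth)
Shortest route: Varne → Colne → Garth → Ulver = 31 km.

31 km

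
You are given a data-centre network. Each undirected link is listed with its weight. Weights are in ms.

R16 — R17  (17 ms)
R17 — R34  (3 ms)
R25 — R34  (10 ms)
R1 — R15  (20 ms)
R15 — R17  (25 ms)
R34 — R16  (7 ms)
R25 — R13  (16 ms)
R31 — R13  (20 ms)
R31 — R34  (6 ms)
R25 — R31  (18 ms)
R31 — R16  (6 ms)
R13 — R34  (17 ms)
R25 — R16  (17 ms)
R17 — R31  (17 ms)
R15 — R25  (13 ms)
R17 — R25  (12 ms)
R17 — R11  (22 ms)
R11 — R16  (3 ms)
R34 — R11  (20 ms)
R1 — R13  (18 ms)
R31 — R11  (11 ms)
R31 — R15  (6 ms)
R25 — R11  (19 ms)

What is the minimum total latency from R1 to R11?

35 ms

Compare a few routes:
R1 → R15 → R31 → R11: 20+6+11 = 37
R1 → R15 → R31 → R34 → R16 → R11: 20+6+6+7+3 = 42
R1 → R15 → R31 → R16 → R11: 20+6+6+3 = 35
R1 → R13 → R34 → R16 → R11: 18+17+7+3 = 45
The minimum is 35 ms via R1 → R15 → R31 → R16 → R11.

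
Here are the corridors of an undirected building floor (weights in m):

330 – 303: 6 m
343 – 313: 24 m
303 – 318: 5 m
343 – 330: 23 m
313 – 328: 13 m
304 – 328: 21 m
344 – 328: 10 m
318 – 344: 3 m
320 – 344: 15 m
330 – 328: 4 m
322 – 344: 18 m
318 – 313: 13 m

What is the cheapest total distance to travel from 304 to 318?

Settle nodes by increasing distance from 304:
304: 0
328: 21  (via 304)
330: 25  (via 328)
344: 31  (via 328)
303: 31  (via 330)
318: 34  (via 344)
Shortest route: 304 → 328 → 344 → 318 = 34 m.

34 m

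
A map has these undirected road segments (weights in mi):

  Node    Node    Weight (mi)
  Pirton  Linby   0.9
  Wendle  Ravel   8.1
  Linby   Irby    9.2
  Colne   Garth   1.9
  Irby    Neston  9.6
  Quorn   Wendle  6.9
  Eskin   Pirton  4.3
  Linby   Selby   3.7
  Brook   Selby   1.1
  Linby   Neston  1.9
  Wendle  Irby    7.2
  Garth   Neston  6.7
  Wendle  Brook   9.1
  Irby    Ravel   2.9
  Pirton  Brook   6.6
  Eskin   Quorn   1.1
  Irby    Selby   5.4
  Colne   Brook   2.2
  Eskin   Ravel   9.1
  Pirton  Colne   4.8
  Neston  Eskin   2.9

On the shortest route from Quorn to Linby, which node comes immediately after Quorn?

Eskin

Candidate routes:
Quorn → Eskin → Pirton → Linby: 1.1+4.3+0.9 = 6.3
Quorn → Eskin → Neston → Linby: 1.1+2.9+1.9 = 5.9
The minimum is 5.9 mi via Quorn → Eskin → Neston → Linby.
So from Quorn the first move is to Eskin.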